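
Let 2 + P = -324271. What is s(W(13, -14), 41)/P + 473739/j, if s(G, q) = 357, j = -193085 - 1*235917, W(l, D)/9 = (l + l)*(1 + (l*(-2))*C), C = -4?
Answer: -7322567641/6624465026 ≈ -1.1054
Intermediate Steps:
P = -324273 (P = -2 - 324271 = -324273)
W(l, D) = 18*l*(1 + 8*l) (W(l, D) = 9*((l + l)*(1 + (l*(-2))*(-4))) = 9*((2*l)*(1 - 2*l*(-4))) = 9*((2*l)*(1 + 8*l)) = 9*(2*l*(1 + 8*l)) = 18*l*(1 + 8*l))
j = -429002 (j = -193085 - 235917 = -429002)
s(W(13, -14), 41)/P + 473739/j = 357/(-324273) + 473739/(-429002) = 357*(-1/324273) + 473739*(-1/429002) = -119/108091 - 67677/61286 = -7322567641/6624465026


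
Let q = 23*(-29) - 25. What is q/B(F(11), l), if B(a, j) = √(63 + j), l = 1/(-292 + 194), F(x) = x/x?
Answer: -4844*√12346/6173 ≈ -87.191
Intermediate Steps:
F(x) = 1
q = -692 (q = -667 - 25 = -692)
l = -1/98 (l = 1/(-98) = -1/98 ≈ -0.010204)
q/B(F(11), l) = -692/√(63 - 1/98) = -692*7*√12346/6173 = -4844*√12346/6173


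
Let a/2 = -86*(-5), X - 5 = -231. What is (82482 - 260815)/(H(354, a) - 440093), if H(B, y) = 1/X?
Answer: 40303258/99461019 ≈ 0.40522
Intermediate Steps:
X = -226 (X = 5 - 231 = -226)
a = 860 (a = 2*(-86*(-5)) = 2*430 = 860)
H(B, y) = -1/226 (H(B, y) = 1/(-226) = -1/226)
(82482 - 260815)/(H(354, a) - 440093) = (82482 - 260815)/(-1/226 - 440093) = -178333/(-99461019/226) = -178333*(-226/99461019) = 40303258/99461019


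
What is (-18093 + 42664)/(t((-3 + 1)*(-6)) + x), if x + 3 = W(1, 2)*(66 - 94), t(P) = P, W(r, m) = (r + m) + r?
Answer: -24571/103 ≈ -238.55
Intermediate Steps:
W(r, m) = m + 2*r (W(r, m) = (m + r) + r = m + 2*r)
x = -115 (x = -3 + (2 + 2*1)*(66 - 94) = -3 + (2 + 2)*(-28) = -3 + 4*(-28) = -3 - 112 = -115)
(-18093 + 42664)/(t((-3 + 1)*(-6)) + x) = (-18093 + 42664)/((-3 + 1)*(-6) - 115) = 24571/(-2*(-6) - 115) = 24571/(12 - 115) = 24571/(-103) = 24571*(-1/103) = -24571/103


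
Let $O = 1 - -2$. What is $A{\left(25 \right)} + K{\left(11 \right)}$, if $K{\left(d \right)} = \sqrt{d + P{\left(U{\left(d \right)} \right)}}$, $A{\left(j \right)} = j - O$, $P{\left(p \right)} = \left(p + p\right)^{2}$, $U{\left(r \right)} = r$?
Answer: $22 + 3 \sqrt{55} \approx 44.249$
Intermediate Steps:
$O = 3$ ($O = 1 + 2 = 3$)
$P{\left(p \right)} = 4 p^{2}$ ($P{\left(p \right)} = \left(2 p\right)^{2} = 4 p^{2}$)
$A{\left(j \right)} = -3 + j$ ($A{\left(j \right)} = j - 3 = -3 + j$)
$K{\left(d \right)} = \sqrt{d + 4 d^{2}}$
$A{\left(25 \right)} + K{\left(11 \right)} = \left(-3 + 25\right) + \sqrt{11 \left(1 + 4 \cdot 11\right)} = 22 + \sqrt{11 \left(1 + 44\right)} = 22 + \sqrt{11 \cdot 45} = 22 + \sqrt{495} = 22 + 3 \sqrt{55}$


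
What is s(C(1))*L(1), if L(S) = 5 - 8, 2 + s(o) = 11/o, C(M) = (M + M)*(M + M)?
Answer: -9/4 ≈ -2.2500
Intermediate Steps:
C(M) = 4*M² (C(M) = (2*M)*(2*M) = 4*M²)
s(o) = -2 + 11/o
L(S) = -3
s(C(1))*L(1) = (-2 + 11/((4*1²)))*(-3) = (-2 + 11/((4*1)))*(-3) = (-2 + 11/4)*(-3) = (¾)*(-3) = -9/4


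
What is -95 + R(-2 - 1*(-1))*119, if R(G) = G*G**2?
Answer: -214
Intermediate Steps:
R(G) = G**3
-95 + R(-2 - 1*(-1))*119 = -95 + (-2 - 1*(-1))**3*119 = -95 + (-2 + 1)**3*119 = -95 + (-1)**3*119 = -95 - 1*119 = -95 - 119 = -214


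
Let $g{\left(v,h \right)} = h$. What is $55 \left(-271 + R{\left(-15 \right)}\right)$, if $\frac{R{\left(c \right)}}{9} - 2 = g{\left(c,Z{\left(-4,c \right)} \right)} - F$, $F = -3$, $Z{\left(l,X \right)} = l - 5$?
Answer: $-16885$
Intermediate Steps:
$Z{\left(l,X \right)} = -5 + l$
$R{\left(c \right)} = -36$ ($R{\left(c \right)} = 18 + 9 \left(\left(-5 - 4\right) - -3\right) = 18 + 9 \left(-9 + 3\right) = 18 + 9 \left(-6\right) = 18 - 54 = -36$)
$55 \left(-271 + R{\left(-15 \right)}\right) = 55 \left(-271 - 36\right) = 55 \left(-307\right) = -16885$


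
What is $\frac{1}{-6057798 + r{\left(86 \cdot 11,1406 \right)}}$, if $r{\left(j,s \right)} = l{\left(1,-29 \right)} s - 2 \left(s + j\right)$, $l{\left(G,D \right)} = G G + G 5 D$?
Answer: $- \frac{1}{6264966} \approx -1.5962 \cdot 10^{-7}$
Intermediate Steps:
$l{\left(G,D \right)} = G^{2} + 5 D G$ ($l{\left(G,D \right)} = G^{2} + 5 G D = G^{2} + 5 D G$)
$r{\left(j,s \right)} = - 146 s - 2 j$ ($r{\left(j,s \right)} = 1 \left(1 + 5 \left(-29\right)\right) s - 2 \left(s + j\right) = 1 \left(1 - 145\right) s - 2 \left(j + s\right) = 1 \left(-144\right) s - \left(2 j + 2 s\right) = - 144 s - \left(2 j + 2 s\right) = - 146 s - 2 j$)
$\frac{1}{-6057798 + r{\left(86 \cdot 11,1406 \right)}} = \frac{1}{-6057798 - \left(205276 + 2 \cdot 86 \cdot 11\right)} = \frac{1}{-6057798 - 207168} = \frac{1}{-6264966} = - \frac{1}{6264966}$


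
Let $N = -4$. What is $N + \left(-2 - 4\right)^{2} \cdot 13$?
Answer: $464$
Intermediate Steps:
$N + \left(-2 - 4\right)^{2} \cdot 13 = -4 + \left(-2 - 4\right)^{2} \cdot 13 = -4 + \left(-6\right)^{2} \cdot 13 = -4 + 36 \cdot 13 = -4 + 468 = 464$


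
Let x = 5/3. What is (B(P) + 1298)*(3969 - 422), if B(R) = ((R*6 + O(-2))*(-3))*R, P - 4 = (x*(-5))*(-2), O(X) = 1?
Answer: -22885244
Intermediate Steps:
x = 5/3 (x = 5*(⅓) = 5/3 ≈ 1.6667)
P = 62/3 (P = 4 + ((5/3)*(-5))*(-2) = 4 - 25/3*(-2) = 4 + 50/3 = 62/3 ≈ 20.667)
B(R) = R*(-3 - 18*R) (B(R) = ((R*6 + 1)*(-3))*R = ((6*R + 1)*(-3))*R = ((1 + 6*R)*(-3))*R = (-3 - 18*R)*R = R*(-3 - 18*R))
(B(P) + 1298)*(3969 - 422) = (-3*62/3*(1 + 6*(62/3)) + 1298)*(3969 - 422) = (-3*62/3*(1 + 124) + 1298)*3547 = (-3*62/3*125 + 1298)*3547 = (-7750 + 1298)*3547 = -6452*3547 = -22885244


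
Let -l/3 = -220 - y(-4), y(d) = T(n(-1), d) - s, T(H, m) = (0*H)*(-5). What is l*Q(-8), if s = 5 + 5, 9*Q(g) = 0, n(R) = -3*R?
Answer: 0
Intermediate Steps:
Q(g) = 0 (Q(g) = (1/9)*0 = 0)
s = 10
T(H, m) = 0 (T(H, m) = 0*(-5) = 0)
y(d) = -10 (y(d) = 0 - 1*10 = 0 - 10 = -10)
l = 630 (l = -3*(-220 - 1*(-10)) = -3*(-220 + 10) = -3*(-210) = 630)
l*Q(-8) = 630*0 = 0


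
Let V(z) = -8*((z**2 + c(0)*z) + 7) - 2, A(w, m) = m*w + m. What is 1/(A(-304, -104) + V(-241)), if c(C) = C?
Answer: -1/433194 ≈ -2.3084e-6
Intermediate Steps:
A(w, m) = m + m*w
V(z) = -58 - 8*z**2 (V(z) = -8*((z**2 + 0*z) + 7) - 2 = -8*((z**2 + 0) + 7) - 2 = -8*(z**2 + 7) - 2 = -8*(7 + z**2) - 2 = (-56 - 8*z**2) - 2 = -58 - 8*z**2)
1/(A(-304, -104) + V(-241)) = 1/(-104*(1 - 304) + (-58 - 8*(-241)**2)) = 1/(-104*(-303) + (-58 - 8*58081)) = 1/(31512 + (-58 - 464648)) = 1/(31512 - 464706) = 1/(-433194) = -1/433194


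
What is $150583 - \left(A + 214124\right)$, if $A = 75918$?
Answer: $-139459$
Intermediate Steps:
$150583 - \left(A + 214124\right) = 150583 - \left(75918 + 214124\right) = 150583 - 290042 = -139459$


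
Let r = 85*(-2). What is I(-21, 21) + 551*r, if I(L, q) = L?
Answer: -93691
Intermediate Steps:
r = -170
I(-21, 21) + 551*r = -21 + 551*(-170) = -21 - 93670 = -93691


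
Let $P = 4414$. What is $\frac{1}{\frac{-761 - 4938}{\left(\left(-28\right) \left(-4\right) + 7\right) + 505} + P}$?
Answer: $\frac{624}{2748637} \approx 0.00022702$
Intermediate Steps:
$\frac{1}{\frac{-761 - 4938}{\left(\left(-28\right) \left(-4\right) + 7\right) + 505} + P} = \frac{1}{\frac{-761 - 4938}{\left(\left(-28\right) \left(-4\right) + 7\right) + 505} + 4414} = \frac{1}{- \frac{5699}{\left(112 + 7\right) + 505} + 4414} = \frac{1}{- \frac{5699}{119 + 505} + 4414} = \frac{1}{- \frac{5699}{624} + 4414} = \frac{1}{\frac{2748637}{624}} = \frac{624}{2748637}$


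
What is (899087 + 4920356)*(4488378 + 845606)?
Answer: 31040815850912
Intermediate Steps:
(899087 + 4920356)*(4488378 + 845606) = 5819443*5333984 = 31040815850912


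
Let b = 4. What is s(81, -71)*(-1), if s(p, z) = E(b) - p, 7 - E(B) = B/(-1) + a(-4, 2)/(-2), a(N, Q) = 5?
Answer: 135/2 ≈ 67.500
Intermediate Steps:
E(B) = 19/2 + B (E(B) = 7 - (B/(-1) + 5/(-2)) = 7 - (B*(-1) + 5*(-½)) = 7 - (-B - 5/2) = 7 - (-5/2 - B) = 7 + (5/2 + B) = 19/2 + B)
s(p, z) = 27/2 - p (s(p, z) = (19/2 + 4) - p = 27/2 - p)
s(81, -71)*(-1) = (27/2 - 1*81)*(-1) = (27/2 - 81)*(-1) = -135/2*(-1) = 135/2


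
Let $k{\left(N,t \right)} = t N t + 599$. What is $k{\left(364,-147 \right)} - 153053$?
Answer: $7713222$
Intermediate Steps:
$k{\left(N,t \right)} = 599 + N t^{2}$ ($k{\left(N,t \right)} = N t t + 599 = N t^{2} + 599 = 599 + N t^{2}$)
$k{\left(364,-147 \right)} - 153053 = \left(599 + 364 \left(-147\right)^{2}\right) - 153053 = \left(599 + 364 \cdot 21609\right) - 153053 = \left(599 + 7865676\right) - 153053 = 7866275 - 153053 = 7713222$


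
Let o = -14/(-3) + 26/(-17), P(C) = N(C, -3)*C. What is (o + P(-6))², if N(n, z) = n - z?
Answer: 1162084/2601 ≈ 446.78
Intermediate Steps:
P(C) = C*(3 + C) (P(C) = (C - 1*(-3))*C = (C + 3)*C = (3 + C)*C = C*(3 + C))
o = 160/51 (o = -14*(-⅓) + 26*(-1/17) = 14/3 - 26/17 = 160/51 ≈ 3.1373)
(o + P(-6))² = (160/51 - 6*(3 - 6))² = (160/51 - 6*(-3))² = (160/51 + 18)² = (1078/51)² = 1162084/2601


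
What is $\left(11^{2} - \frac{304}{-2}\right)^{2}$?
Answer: $74529$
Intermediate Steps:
$\left(11^{2} - \frac{304}{-2}\right)^{2} = \left(121 - -152\right)^{2} = \left(121 + 152\right)^{2} = 273^{2} = 74529$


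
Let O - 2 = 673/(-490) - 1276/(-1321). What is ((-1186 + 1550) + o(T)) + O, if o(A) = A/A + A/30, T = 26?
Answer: 142711573/388374 ≈ 367.46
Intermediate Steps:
o(A) = 1 + A/30 (o(A) = 1 + A*(1/30) = 1 + A/30)
O = 1030787/647290 (O = 2 + (673/(-490) - 1276/(-1321)) = 2 + (673*(-1/490) - 1276*(-1/1321)) = 2 + (-673/490 + 1276/1321) = 2 - 263793/647290 = 1030787/647290 ≈ 1.5925)
((-1186 + 1550) + o(T)) + O = ((-1186 + 1550) + (1 + (1/30)*26)) + 1030787/647290 = (364 + (1 + 13/15)) + 1030787/647290 = (364 + 28/15) + 1030787/647290 = 5488/15 + 1030787/647290 = 142711573/388374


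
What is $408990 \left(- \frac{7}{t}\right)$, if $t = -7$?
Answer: $408990$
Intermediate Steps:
$408990 \left(- \frac{7}{t}\right) = 408990 \left(- \frac{7}{-7}\right) = 408990 \left(\left(-7\right) \left(- \frac{1}{7}\right)\right) = 408990 \cdot 1 = 408990$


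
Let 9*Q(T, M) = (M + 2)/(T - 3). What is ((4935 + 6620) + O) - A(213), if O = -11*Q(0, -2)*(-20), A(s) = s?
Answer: 11342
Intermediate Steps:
Q(T, M) = (2 + M)/(9*(-3 + T)) (Q(T, M) = ((M + 2)/(T - 3))/9 = ((2 + M)/(-3 + T))/9 = (2 + M)/(9*(-3 + T)))
O = 0 (O = -11*(2 - 2)/(9*(-3 + 0))*(-20) = -11*0/(9*(-3))*(-20) = -11*(-1)*0/(9*3)*(-20) = -11*0*(-20) = 0*(-20) = 0)
((4935 + 6620) + O) - A(213) = ((4935 + 6620) + 0) - 1*213 = (11555 + 0) - 213 = 11555 - 213 = 11342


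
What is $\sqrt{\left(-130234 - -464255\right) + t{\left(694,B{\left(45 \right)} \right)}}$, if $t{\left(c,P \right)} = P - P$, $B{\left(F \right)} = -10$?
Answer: $\sqrt{334021} \approx 577.95$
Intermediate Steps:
$t{\left(c,P \right)} = 0$
$\sqrt{\left(-130234 - -464255\right) + t{\left(694,B{\left(45 \right)} \right)}} = \sqrt{\left(-130234 - -464255\right) + 0} = \sqrt{\left(-130234 + 464255\right) + 0} = \sqrt{334021 + 0} = \sqrt{334021}$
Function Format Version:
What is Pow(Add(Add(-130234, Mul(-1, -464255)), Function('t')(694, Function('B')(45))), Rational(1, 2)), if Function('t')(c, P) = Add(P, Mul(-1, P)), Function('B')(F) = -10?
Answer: Pow(334021, Rational(1, 2)) ≈ 577.95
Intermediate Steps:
Function('t')(c, P) = 0
Pow(Add(Add(-130234, Mul(-1, -464255)), Function('t')(694, Function('B')(45))), Rational(1, 2)) = Pow(Add(Add(-130234, Mul(-1, -464255)), 0), Rational(1, 2)) = Pow(Add(Add(-130234, 464255), 0), Rational(1, 2)) = Pow(Add(334021, 0), Rational(1, 2)) = Pow(334021, Rational(1, 2))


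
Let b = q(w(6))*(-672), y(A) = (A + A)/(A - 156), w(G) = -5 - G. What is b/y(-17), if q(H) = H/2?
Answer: 319704/17 ≈ 18806.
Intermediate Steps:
q(H) = H/2 (q(H) = H*(½) = H/2)
y(A) = 2*A/(-156 + A) (y(A) = (2*A)/(-156 + A) = 2*A/(-156 + A))
b = 3696 (b = ((-5 - 1*6)/2)*(-672) = ((-5 - 6)/2)*(-672) = ((½)*(-11))*(-672) = -11/2*(-672) = 3696)
b/y(-17) = 3696/((2*(-17)/(-156 - 17))) = 3696/((2*(-17)/(-173))) = 3696/((2*(-17)*(-1/173))) = 3696/(34/173) = 3696*(173/34) = 319704/17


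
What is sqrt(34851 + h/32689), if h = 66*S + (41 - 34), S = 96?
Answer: 41*sqrt(22154054458)/32689 ≈ 186.68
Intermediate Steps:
h = 6343 (h = 66*96 + (41 - 34) = 6336 + 7 = 6343)
sqrt(34851 + h/32689) = sqrt(34851 + 6343/32689) = sqrt(1139250682/32689) = 41*sqrt(22154054458)/32689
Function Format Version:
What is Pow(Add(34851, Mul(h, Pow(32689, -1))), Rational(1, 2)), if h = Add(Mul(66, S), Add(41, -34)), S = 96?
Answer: Mul(Rational(41, 32689), Pow(22154054458, Rational(1, 2))) ≈ 186.68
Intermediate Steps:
h = 6343 (h = Add(Mul(66, 96), Add(41, -34)) = Add(6336, 7) = 6343)
Pow(Add(34851, Mul(h, Pow(32689, -1))), Rational(1, 2)) = Pow(Add(34851, Mul(6343, Pow(32689, -1))), Rational(1, 2)) = Pow(Add(34851, Mul(6343, Rational(1, 32689))), Rational(1, 2)) = Pow(Add(34851, Rational(6343, 32689)), Rational(1, 2)) = Pow(Rational(1139250682, 32689), Rational(1, 2)) = Mul(Rational(41, 32689), Pow(22154054458, Rational(1, 2)))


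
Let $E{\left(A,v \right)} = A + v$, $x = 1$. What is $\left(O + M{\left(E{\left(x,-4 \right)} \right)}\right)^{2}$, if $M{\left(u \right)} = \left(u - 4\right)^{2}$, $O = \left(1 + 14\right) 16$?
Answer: $83521$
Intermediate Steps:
$O = 240$ ($O = 15 \cdot 16 = 240$)
$M{\left(u \right)} = \left(-4 + u\right)^{2}$
$\left(O + M{\left(E{\left(x,-4 \right)} \right)}\right)^{2} = \left(240 + \left(-4 + \left(1 - 4\right)\right)^{2}\right)^{2} = \left(240 + \left(-4 - 3\right)^{2}\right)^{2} = \left(240 + \left(-7\right)^{2}\right)^{2} = \left(240 + 49\right)^{2} = 289^{2} = 83521$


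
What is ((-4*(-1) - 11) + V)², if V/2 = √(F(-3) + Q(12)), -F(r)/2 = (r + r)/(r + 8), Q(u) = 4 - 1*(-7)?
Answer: 513/5 - 28*√335/5 ≈ 0.10317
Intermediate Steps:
Q(u) = 11 (Q(u) = 4 + 7 = 11)
F(r) = -4*r/(8 + r) (F(r) = -2*(r + r)/(r + 8) = -2*2*r/(8 + r) = -4*r/(8 + r))
V = 2*√335/5 (V = 2*√(-4*(-3)/(8 - 3) + 11) = 2*√(-4*(-3)/5 + 11) = 2*√(-4*(-3)*⅕ + 11) = 2*√(12/5 + 11) = 2*√(67/5) = 2*(√335/5) = 2*√335/5 ≈ 7.3212)
((-4*(-1) - 11) + V)² = ((-4*(-1) - 11) + 2*√335/5)² = ((4 - 11) + 2*√335/5)² = (-7 + 2*√335/5)²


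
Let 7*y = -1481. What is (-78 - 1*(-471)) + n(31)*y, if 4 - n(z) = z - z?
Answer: -3173/7 ≈ -453.29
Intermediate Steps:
y = -1481/7 (y = (1/7)*(-1481) = -1481/7 ≈ -211.57)
n(z) = 4 (n(z) = 4 - (z - z) = 4 - 1*0 = 4 + 0 = 4)
(-78 - 1*(-471)) + n(31)*y = (-78 - 1*(-471)) + 4*(-1481/7) = (-78 + 471) - 5924/7 = 393 - 5924/7 = -3173/7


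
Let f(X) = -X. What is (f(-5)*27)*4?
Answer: 540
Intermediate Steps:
(f(-5)*27)*4 = (-1*(-5)*27)*4 = (5*27)*4 = 135*4 = 540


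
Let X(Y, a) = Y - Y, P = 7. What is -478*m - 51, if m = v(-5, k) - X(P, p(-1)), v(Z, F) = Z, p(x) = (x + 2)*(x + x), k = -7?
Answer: 2339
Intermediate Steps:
p(x) = 2*x*(2 + x) (p(x) = (2 + x)*(2*x) = 2*x*(2 + x))
X(Y, a) = 0
m = -5 (m = -5 - 1*0 = -5 + 0 = -5)
-478*m - 51 = -478*(-5) - 51 = 2390 - 51 = 2339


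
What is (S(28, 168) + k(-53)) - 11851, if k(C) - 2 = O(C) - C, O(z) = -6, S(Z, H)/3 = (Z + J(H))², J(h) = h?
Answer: 103446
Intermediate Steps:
S(Z, H) = 3*(H + Z)² (S(Z, H) = 3*(Z + H)² = 3*(H + Z)²)
k(C) = -4 - C (k(C) = 2 + (-6 - C) = -4 - C)
(S(28, 168) + k(-53)) - 11851 = (3*(168 + 28)² + (-4 - 1*(-53))) - 11851 = (3*196² + (-4 + 53)) - 11851 = (3*38416 + 49) - 11851 = (115248 + 49) - 11851 = 115297 - 11851 = 103446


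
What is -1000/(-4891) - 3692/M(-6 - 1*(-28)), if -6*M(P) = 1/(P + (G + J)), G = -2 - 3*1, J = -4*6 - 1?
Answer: -866762456/4891 ≈ -1.7722e+5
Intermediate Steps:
J = -25 (J = -24 - 1 = -25)
G = -5 (G = -2 - 3 = -5)
M(P) = -1/(6*(-30 + P)) (M(P) = -1/(6*(P + (-5 - 25))) = -1/(6*(P - 30)) = -1/(6*(-30 + P)))
-1000/(-4891) - 3692/M(-6 - 1*(-28)) = -1000/(-4891) - (664560 - 22152*(-6 - 1*(-28))) = -1000*(-1/4891) - (664560 - 22152*(-6 + 28)) = 1000/4891 - 3692/((-1/(-180 + 6*22))) = 1000/4891 - 3692/((-1/(-180 + 132))) = 1000/4891 - 3692/((-1/(-48))) = 1000/4891 - 3692/((-1*(-1/48))) = 1000/4891 - 3692/1/48 = 1000/4891 - 3692*48 = 1000/4891 - 177216 = -866762456/4891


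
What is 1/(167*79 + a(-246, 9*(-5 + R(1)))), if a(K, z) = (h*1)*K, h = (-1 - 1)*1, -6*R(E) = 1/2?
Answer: 1/13685 ≈ 7.3073e-5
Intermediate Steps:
R(E) = -1/12 (R(E) = -1/(6*2) = -1/6*1/2 = -1/12)
h = -2 (h = -2*1 = -2)
a(K, z) = -2*K (a(K, z) = (-2*1)*K = -2*K)
1/(167*79 + a(-246, 9*(-5 + R(1)))) = 1/(167*79 - 2*(-246)) = 1/(13193 + 492) = 1/13685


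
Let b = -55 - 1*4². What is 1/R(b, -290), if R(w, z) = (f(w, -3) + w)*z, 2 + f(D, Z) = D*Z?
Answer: -1/40600 ≈ -2.4631e-5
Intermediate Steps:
f(D, Z) = -2 + D*Z
b = -71 (b = -55 - 1*16 = -55 - 16 = -71)
R(w, z) = z*(-2 - 2*w) (R(w, z) = ((-2 + w*(-3)) + w)*z = ((-2 - 3*w) + w)*z = (-2 - 2*w)*z = z*(-2 - 2*w))
1/R(b, -290) = 1/(2*(-290)*(-1 - 1*(-71))) = 1/(2*(-290)*(-1 + 71)) = 1/(2*(-290)*70) = 1/(-40600) = -1/40600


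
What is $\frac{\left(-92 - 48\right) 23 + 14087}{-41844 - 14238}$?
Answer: $- \frac{10867}{56082} \approx -0.19377$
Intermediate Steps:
$\frac{\left(-92 - 48\right) 23 + 14087}{-41844 - 14238} = \frac{\left(-140\right) 23 + 14087}{-56082} = \left(-3220 + 14087\right) \left(- \frac{1}{56082}\right) = 10867 \left(- \frac{1}{56082}\right) = - \frac{10867}{56082}$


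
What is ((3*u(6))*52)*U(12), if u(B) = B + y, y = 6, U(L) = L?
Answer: 22464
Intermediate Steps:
u(B) = 6 + B (u(B) = B + 6 = 6 + B)
((3*u(6))*52)*U(12) = ((3*(6 + 6))*52)*12 = ((3*12)*52)*12 = (36*52)*12 = 1872*12 = 22464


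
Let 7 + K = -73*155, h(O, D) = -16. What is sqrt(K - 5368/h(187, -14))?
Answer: I*sqrt(43946)/2 ≈ 104.82*I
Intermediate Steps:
K = -11322 (K = -7 - 73*155 = -7 - 11315 = -11322)
sqrt(K - 5368/h(187, -14)) = sqrt(-11322 - 5368/(-16)) = sqrt(-11322 - 5368*(-1/16)) = sqrt(-11322 + 671/2) = sqrt(-21973/2) = I*sqrt(43946)/2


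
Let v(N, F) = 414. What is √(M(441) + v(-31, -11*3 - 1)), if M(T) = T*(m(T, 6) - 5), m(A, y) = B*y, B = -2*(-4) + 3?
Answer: 3*√3035 ≈ 165.27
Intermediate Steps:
B = 11 (B = 8 + 3 = 11)
m(A, y) = 11*y
M(T) = 61*T (M(T) = T*(11*6 - 5) = T*(66 - 5) = T*61 = 61*T)
√(M(441) + v(-31, -11*3 - 1)) = √(61*441 + 414) = √(26901 + 414) = √27315 = 3*√3035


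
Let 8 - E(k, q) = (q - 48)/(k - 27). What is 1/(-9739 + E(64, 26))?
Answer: -37/360025 ≈ -0.00010277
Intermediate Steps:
E(k, q) = 8 - (-48 + q)/(-27 + k) (E(k, q) = 8 - (q - 48)/(k - 27) = 8 - (-48 + q)/(-27 + k))
1/(-9739 + E(64, 26)) = 1/(-9739 + (-168 - 1*26 + 8*64)/(-27 + 64)) = 1/(-9739 + (-168 - 26 + 512)/37) = 1/(-9739 + (1/37)*318) = 1/(-9739 + 318/37) = 1/(-360025/37) = -37/360025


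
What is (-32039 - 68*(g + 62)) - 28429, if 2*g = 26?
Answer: -65568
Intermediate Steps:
g = 13 (g = (½)*26 = 13)
(-32039 - 68*(g + 62)) - 28429 = (-32039 - 68*(13 + 62)) - 28429 = (-32039 - 68*75) - 28429 = (-32039 - 5100) - 28429 = -37139 - 28429 = -65568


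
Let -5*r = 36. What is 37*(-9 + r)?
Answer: -2997/5 ≈ -599.40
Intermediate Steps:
r = -36/5 (r = -⅕*36 = -36/5 ≈ -7.2000)
37*(-9 + r) = 37*(-9 - 36/5) = 37*(-81/5) = -2997/5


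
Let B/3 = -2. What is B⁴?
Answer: 1296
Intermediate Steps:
B = -6 (B = 3*(-2) = -6)
B⁴ = (-6)⁴ = 1296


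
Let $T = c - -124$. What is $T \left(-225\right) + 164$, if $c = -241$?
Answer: $26489$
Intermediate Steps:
$T = -117$ ($T = -241 - -124 = -241 + 124 = -117$)
$T \left(-225\right) + 164 = \left(-117\right) \left(-225\right) + 164 = 26325 + 164 = 26489$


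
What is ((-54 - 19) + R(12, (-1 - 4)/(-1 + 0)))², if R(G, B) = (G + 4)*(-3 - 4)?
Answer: 34225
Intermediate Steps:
R(G, B) = -28 - 7*G (R(G, B) = (4 + G)*(-7) = -28 - 7*G)
((-54 - 19) + R(12, (-1 - 4)/(-1 + 0)))² = ((-54 - 19) + (-28 - 7*12))² = (-73 + (-28 - 84))² = (-73 - 112)² = (-185)² = 34225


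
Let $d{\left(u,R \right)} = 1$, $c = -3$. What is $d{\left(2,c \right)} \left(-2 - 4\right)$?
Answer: $-6$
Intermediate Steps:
$d{\left(2,c \right)} \left(-2 - 4\right) = 1 \left(-2 - 4\right) = 1 \left(-6\right) = -6$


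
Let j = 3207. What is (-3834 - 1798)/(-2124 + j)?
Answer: -5632/1083 ≈ -5.2004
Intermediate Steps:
(-3834 - 1798)/(-2124 + j) = (-3834 - 1798)/(-2124 + 3207) = -5632/1083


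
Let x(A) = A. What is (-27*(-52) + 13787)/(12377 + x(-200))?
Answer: 1381/1107 ≈ 1.2475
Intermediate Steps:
(-27*(-52) + 13787)/(12377 + x(-200)) = (-27*(-52) + 13787)/(12377 - 200) = (1404 + 13787)/12177 = 15191*(1/12177) = 1381/1107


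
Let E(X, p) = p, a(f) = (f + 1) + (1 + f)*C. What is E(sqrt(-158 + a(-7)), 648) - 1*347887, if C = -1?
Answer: -347239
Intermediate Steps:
a(f) = 0 (a(f) = (f + 1) + (1 + f)*(-1) = (1 + f) + (-1 - f) = 0)
E(sqrt(-158 + a(-7)), 648) - 1*347887 = 648 - 1*347887 = 648 - 347887 = -347239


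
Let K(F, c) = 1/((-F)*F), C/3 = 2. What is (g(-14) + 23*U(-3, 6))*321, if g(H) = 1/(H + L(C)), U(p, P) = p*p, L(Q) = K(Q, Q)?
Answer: 33544179/505 ≈ 66424.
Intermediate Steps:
C = 6 (C = 3*2 = 6)
K(F, c) = -1/F² (K(F, c) = 1/(-F²) = -1/F²)
L(Q) = -1/Q²
U(p, P) = p²
g(H) = 1/(-1/36 + H) (g(H) = 1/(H - 1/6²) = 1/(H - 1*1/36) = 1/(H - 1/36) = 1/(-1/36 + H))
(g(-14) + 23*U(-3, 6))*321 = (36/(-1 + 36*(-14)) + 23*(-3)²)*321 = (36/(-1 - 504) + 23*9)*321 = (36/(-505) + 207)*321 = (36*(-1/505) + 207)*321 = (-36/505 + 207)*321 = (104499/505)*321 = 33544179/505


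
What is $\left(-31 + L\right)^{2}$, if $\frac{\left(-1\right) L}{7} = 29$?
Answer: $54756$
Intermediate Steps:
$L = -203$ ($L = \left(-7\right) 29 = -203$)
$\left(-31 + L\right)^{2} = \left(-31 - 203\right)^{2} = \left(-234\right)^{2} = 54756$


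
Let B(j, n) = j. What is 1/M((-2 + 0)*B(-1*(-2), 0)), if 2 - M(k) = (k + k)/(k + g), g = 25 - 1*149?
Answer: 16/31 ≈ 0.51613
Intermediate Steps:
g = -124 (g = 25 - 149 = -124)
M(k) = 2 - 2*k/(-124 + k) (M(k) = 2 - (k + k)/(k - 124) = 2 - 2*k/(-124 + k))
1/M((-2 + 0)*B(-1*(-2), 0)) = 1/(-248/(-124 + (-2 + 0)*(-1*(-2)))) = 1/(-248/(-124 - 2*2)) = 1/(-248/(-124 - 4)) = 1/(-248/(-128)) = 1/(-248*(-1/128)) = 1/(31/16) = 16/31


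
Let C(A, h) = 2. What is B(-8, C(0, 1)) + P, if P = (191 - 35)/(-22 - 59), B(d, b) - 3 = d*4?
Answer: -835/27 ≈ -30.926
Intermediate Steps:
B(d, b) = 3 + 4*d (B(d, b) = 3 + d*4 = 3 + 4*d)
P = -52/27 (P = 156/(-81) = 156*(-1/81) = -52/27 ≈ -1.9259)
B(-8, C(0, 1)) + P = (3 + 4*(-8)) - 52/27 = (3 - 32) - 52/27 = -29 - 52/27 = -835/27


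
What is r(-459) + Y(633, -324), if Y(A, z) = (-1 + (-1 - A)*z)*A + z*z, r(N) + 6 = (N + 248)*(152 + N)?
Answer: 130197442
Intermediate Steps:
r(N) = -6 + (152 + N)*(248 + N) (r(N) = -6 + (N + 248)*(152 + N) = -6 + (248 + N)*(152 + N) = -6 + (152 + N)*(248 + N))
Y(A, z) = z**2 + A*(-1 + z*(-1 - A)) (Y(A, z) = (-1 + z*(-1 - A))*A + z**2 = A*(-1 + z*(-1 - A)) + z**2 = z**2 + A*(-1 + z*(-1 - A)))
r(-459) + Y(633, -324) = (37690 + (-459)**2 + 400*(-459)) + ((-324)**2 - 1*633 - 1*633*(-324) - 1*(-324)*633**2) = (37690 + 210681 - 183600) + (104976 - 633 + 205092 - 1*(-324)*400689) = 64771 + (104976 - 633 + 205092 + 129823236) = 64771 + 130132671 = 130197442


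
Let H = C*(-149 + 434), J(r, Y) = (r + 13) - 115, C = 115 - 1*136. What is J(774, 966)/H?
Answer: -32/285 ≈ -0.11228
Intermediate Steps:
C = -21 (C = 115 - 136 = -21)
J(r, Y) = -102 + r (J(r, Y) = (13 + r) - 115 = -102 + r)
H = -5985 (H = -21*(-149 + 434) = -21*285 = -5985)
J(774, 966)/H = (-102 + 774)/(-5985) = 672*(-1/5985) = -32/285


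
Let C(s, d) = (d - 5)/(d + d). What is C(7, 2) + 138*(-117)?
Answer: -64587/4 ≈ -16147.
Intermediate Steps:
C(s, d) = (-5 + d)/(2*d) (C(s, d) = (-5 + d)/((2*d)) = (-5 + d)*(1/(2*d)) = (-5 + d)/(2*d))
C(7, 2) + 138*(-117) = (½)*(-5 + 2)/2 + 138*(-117) = (½)*(½)*(-3) - 16146 = -¾ - 16146 = -64587/4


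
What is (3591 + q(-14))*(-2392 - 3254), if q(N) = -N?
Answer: -20353830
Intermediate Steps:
(3591 + q(-14))*(-2392 - 3254) = (3591 - 1*(-14))*(-2392 - 3254) = (3591 + 14)*(-5646) = 3605*(-5646) = -20353830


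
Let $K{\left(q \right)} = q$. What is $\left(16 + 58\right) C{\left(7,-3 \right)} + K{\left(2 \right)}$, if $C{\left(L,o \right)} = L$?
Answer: $520$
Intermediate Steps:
$\left(16 + 58\right) C{\left(7,-3 \right)} + K{\left(2 \right)} = \left(16 + 58\right) 7 + 2 = 74 \cdot 7 + 2 = 518 + 2 = 520$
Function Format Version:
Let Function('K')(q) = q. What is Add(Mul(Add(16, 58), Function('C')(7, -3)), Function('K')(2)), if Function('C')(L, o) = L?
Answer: 520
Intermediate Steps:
Add(Mul(Add(16, 58), Function('C')(7, -3)), Function('K')(2)) = Add(Mul(Add(16, 58), 7), 2) = Add(Mul(74, 7), 2) = Add(518, 2) = 520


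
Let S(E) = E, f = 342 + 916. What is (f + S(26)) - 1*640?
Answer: 644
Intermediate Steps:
f = 1258
(f + S(26)) - 1*640 = (1258 + 26) - 1*640 = 1284 - 640 = 644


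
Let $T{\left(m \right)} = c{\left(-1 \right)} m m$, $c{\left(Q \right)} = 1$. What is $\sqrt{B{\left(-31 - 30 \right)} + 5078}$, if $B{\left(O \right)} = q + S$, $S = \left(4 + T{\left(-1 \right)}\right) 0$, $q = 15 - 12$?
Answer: $\sqrt{5081} \approx 71.281$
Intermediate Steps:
$q = 3$ ($q = 15 - 12 = 3$)
$T{\left(m \right)} = m^{2}$ ($T{\left(m \right)} = 1 m m = m m = m^{2}$)
$S = 0$ ($S = \left(4 + \left(-1\right)^{2}\right) 0 = \left(4 + 1\right) 0 = 5 \cdot 0 = 0$)
$B{\left(O \right)} = 3$ ($B{\left(O \right)} = 3 + 0 = 3$)
$\sqrt{B{\left(-31 - 30 \right)} + 5078} = \sqrt{3 + 5078} = \sqrt{5081}$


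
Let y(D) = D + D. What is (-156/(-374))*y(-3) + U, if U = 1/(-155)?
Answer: -72727/28985 ≈ -2.5091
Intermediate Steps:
U = -1/155 ≈ -0.0064516
y(D) = 2*D
(-156/(-374))*y(-3) + U = (-156/(-374))*(2*(-3)) - 1/155 = -156*(-1/374)*(-6) - 1/155 = (78/187)*(-6) - 1/155 = -468/187 - 1/155 = -72727/28985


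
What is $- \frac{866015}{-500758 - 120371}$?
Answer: $\frac{866015}{621129} \approx 1.3943$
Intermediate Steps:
$- \frac{866015}{-500758 - 120371} = - \frac{866015}{-621129} = \left(-866015\right) \left(- \frac{1}{621129}\right) = \frac{866015}{621129}$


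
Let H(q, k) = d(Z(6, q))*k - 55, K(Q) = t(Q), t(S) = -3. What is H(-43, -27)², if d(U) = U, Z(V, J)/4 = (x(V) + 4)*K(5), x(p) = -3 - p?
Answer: 2805625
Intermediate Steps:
K(Q) = -3
Z(V, J) = -12 + 12*V (Z(V, J) = 4*(((-3 - V) + 4)*(-3)) = 4*((1 - V)*(-3)) = 4*(-3 + 3*V) = -12 + 12*V)
H(q, k) = -55 + 60*k (H(q, k) = (-12 + 12*6)*k - 55 = (-12 + 72)*k - 55 = 60*k - 55 = -55 + 60*k)
H(-43, -27)² = (-55 + 60*(-27))² = (-55 - 1620)² = (-1675)² = 2805625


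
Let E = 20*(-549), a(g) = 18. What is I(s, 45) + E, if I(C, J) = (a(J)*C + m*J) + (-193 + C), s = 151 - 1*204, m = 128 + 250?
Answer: 4830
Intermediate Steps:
m = 378
s = -53 (s = 151 - 204 = -53)
I(C, J) = -193 + 19*C + 378*J (I(C, J) = (18*C + 378*J) + (-193 + C) = -193 + 19*C + 378*J)
E = -10980
I(s, 45) + E = (-193 + 19*(-53) + 378*45) - 10980 = (-193 - 1007 + 17010) - 10980 = 15810 - 10980 = 4830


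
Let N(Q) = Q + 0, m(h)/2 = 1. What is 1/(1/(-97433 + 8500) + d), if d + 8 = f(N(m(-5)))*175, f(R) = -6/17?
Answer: -1511861/105474555 ≈ -0.014334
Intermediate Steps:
m(h) = 2 (m(h) = 2*1 = 2)
N(Q) = Q
f(R) = -6/17 (f(R) = -6*1/17 = -6/17)
d = -1186/17 (d = -8 - 6/17*175 = -8 - 1050/17 = -1186/17 ≈ -69.765)
1/(1/(-97433 + 8500) + d) = 1/(1/(-97433 + 8500) - 1186/17) = 1/(1/(-88933) - 1186/17) = 1/(-1/88933 - 1186/17) = 1/(-105474555/1511861) = -1511861/105474555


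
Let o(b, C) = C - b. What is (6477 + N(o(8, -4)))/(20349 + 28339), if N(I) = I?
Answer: 6465/48688 ≈ 0.13278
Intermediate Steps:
(6477 + N(o(8, -4)))/(20349 + 28339) = (6477 + (-4 - 1*8))/(20349 + 28339) = (6477 + (-4 - 8))/48688 = (6477 - 12)*(1/48688) = 6465*(1/48688) = 6465/48688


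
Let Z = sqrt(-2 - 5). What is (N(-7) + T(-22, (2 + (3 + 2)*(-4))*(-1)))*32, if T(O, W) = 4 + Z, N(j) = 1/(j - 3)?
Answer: 624/5 + 32*I*sqrt(7) ≈ 124.8 + 84.664*I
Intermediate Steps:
Z = I*sqrt(7) (Z = sqrt(-7) = I*sqrt(7) ≈ 2.6458*I)
N(j) = 1/(-3 + j)
T(O, W) = 4 + I*sqrt(7)
(N(-7) + T(-22, (2 + (3 + 2)*(-4))*(-1)))*32 = (1/(-3 - 7) + (4 + I*sqrt(7)))*32 = (1/(-10) + (4 + I*sqrt(7)))*32 = (-1/10 + (4 + I*sqrt(7)))*32 = (39/10 + I*sqrt(7))*32 = 624/5 + 32*I*sqrt(7)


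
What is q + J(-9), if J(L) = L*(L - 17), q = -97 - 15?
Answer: 122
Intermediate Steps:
q = -112
J(L) = L*(-17 + L)
q + J(-9) = -112 - 9*(-17 - 9) = -112 - 9*(-26) = -112 + 234 = 122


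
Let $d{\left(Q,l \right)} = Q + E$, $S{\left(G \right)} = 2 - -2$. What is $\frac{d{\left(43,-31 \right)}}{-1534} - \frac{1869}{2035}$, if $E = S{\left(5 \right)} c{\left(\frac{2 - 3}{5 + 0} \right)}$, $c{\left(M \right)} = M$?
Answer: $- \frac{2952923}{3121690} \approx -0.94594$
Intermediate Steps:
$S{\left(G \right)} = 4$ ($S{\left(G \right)} = 2 + 2 = 4$)
$E = - \frac{4}{5}$ ($E = 4 \frac{2 - 3}{5 + 0} = 4 \left(- \frac{1}{5}\right) = - \frac{4}{5} \approx -0.8$)
$d{\left(Q,l \right)} = - \frac{4}{5} + Q$ ($d{\left(Q,l \right)} = Q - \frac{4}{5} = - \frac{4}{5} + Q$)
$\frac{d{\left(43,-31 \right)}}{-1534} - \frac{1869}{2035} = \frac{- \frac{4}{5} + 43}{-1534} - \frac{1869}{2035} = \frac{211}{5} \left(- \frac{1}{1534}\right) - \frac{1869}{2035} = - \frac{211}{7670} - \frac{1869}{2035} = - \frac{2952923}{3121690}$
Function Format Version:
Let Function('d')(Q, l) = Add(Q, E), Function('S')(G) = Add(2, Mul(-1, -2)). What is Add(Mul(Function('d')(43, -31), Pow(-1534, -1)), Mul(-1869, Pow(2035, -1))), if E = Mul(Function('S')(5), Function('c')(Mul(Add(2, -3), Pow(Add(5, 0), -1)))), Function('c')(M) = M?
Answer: Rational(-2952923, 3121690) ≈ -0.94594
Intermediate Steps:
Function('S')(G) = 4 (Function('S')(G) = Add(2, 2) = 4)
E = Rational(-4, 5) (E = Mul(4, Mul(Add(2, -3), Pow(Add(5, 0), -1))) = Mul(4, Mul(-1, Pow(5, -1))) = Mul(4, Mul(-1, Rational(1, 5))) = Mul(4, Rational(-1, 5)) = Rational(-4, 5) ≈ -0.80000)
Function('d')(Q, l) = Add(Rational(-4, 5), Q) (Function('d')(Q, l) = Add(Q, Rational(-4, 5)) = Add(Rational(-4, 5), Q))
Add(Mul(Function('d')(43, -31), Pow(-1534, -1)), Mul(-1869, Pow(2035, -1))) = Add(Mul(Add(Rational(-4, 5), 43), Pow(-1534, -1)), Mul(-1869, Pow(2035, -1))) = Add(Mul(Rational(211, 5), Rational(-1, 1534)), Mul(-1869, Rational(1, 2035))) = Add(Rational(-211, 7670), Rational(-1869, 2035)) = Rational(-2952923, 3121690)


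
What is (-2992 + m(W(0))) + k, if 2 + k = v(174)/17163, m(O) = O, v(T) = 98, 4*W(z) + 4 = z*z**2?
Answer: -51403087/17163 ≈ -2995.0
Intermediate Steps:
W(z) = -1 + z**3/4 (W(z) = -1 + (z*z**2)/4 = -1 + z**3/4)
k = -34228/17163 (k = -2 + 98/17163 = -34228/17163 ≈ -1.9943)
(-2992 + m(W(0))) + k = (-2992 + (-1 + (1/4)*0**3)) - 34228/17163 = (-2992 + (-1 + (1/4)*0)) - 34228/17163 = (-2992 + (-1 + 0)) - 34228/17163 = (-2992 - 1) - 34228/17163 = -2993 - 34228/17163 = -51403087/17163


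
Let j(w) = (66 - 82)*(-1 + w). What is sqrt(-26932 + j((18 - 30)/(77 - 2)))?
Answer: 2*I*sqrt(168209)/5 ≈ 164.05*I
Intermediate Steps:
j(w) = 16 - 16*w (j(w) = -16*(-1 + w) = 16 - 16*w)
sqrt(-26932 + j((18 - 30)/(77 - 2))) = sqrt(-26932 + (16 - 16*(18 - 30)/(77 - 2))) = sqrt(-26932 + (16 - (-192)/75)) = sqrt(-26932 + (16 - 16*(-4/25))) = sqrt(-26932 + (16 + 64/25)) = sqrt(-26932 + 464/25) = sqrt(-672836/25) = 2*I*sqrt(168209)/5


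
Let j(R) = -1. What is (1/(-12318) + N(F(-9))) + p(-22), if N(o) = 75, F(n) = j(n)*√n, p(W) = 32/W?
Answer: 9965251/135498 ≈ 73.545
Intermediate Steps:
F(n) = -√n
(1/(-12318) + N(F(-9))) + p(-22) = (1/(-12318) + 75) + 32/(-22) = (-1/12318 + 75) + 32*(-1/22) = 923849/12318 - 16/11 = 9965251/135498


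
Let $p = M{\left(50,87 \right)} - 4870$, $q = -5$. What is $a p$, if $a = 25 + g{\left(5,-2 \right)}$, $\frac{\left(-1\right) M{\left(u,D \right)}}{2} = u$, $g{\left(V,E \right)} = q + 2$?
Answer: $-109340$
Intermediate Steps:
$g{\left(V,E \right)} = -3$ ($g{\left(V,E \right)} = -5 + 2 = -3$)
$M{\left(u,D \right)} = - 2 u$
$p = -4970$ ($p = \left(-2\right) 50 - 4870 = -100 - 4870 = -4970$)
$a = 22$ ($a = 25 - 3 = 22$)
$a p = 22 \left(-4970\right) = -109340$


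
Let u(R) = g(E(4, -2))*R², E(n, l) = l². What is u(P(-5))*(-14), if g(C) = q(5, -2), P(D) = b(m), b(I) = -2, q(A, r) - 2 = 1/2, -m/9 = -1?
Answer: -140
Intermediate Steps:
m = 9 (m = -9*(-1) = 9)
q(A, r) = 5/2 (q(A, r) = 2 + 1/2 = 2 + ½ = 5/2)
P(D) = -2
g(C) = 5/2
u(R) = 5*R²/2
u(P(-5))*(-14) = ((5/2)*(-2)²)*(-14) = ((5/2)*4)*(-14) = 10*(-14) = -140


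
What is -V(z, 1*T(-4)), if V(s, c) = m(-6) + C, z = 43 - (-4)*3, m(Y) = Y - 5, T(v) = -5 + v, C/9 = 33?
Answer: -286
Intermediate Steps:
C = 297 (C = 9*33 = 297)
m(Y) = -5 + Y
z = 55 (z = 43 - 1*(-12) = 43 + 12 = 55)
V(s, c) = 286 (V(s, c) = (-5 - 6) + 297 = -11 + 297 = 286)
-V(z, 1*T(-4)) = -1*286 = -286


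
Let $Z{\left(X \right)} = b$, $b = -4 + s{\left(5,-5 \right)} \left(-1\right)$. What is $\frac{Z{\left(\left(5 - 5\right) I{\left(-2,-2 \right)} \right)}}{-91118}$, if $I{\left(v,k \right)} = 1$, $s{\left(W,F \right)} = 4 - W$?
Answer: $\frac{3}{91118} \approx 3.2924 \cdot 10^{-5}$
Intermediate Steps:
$b = -3$ ($b = -4 + \left(4 - 5\right) \left(-1\right) = -4 - -1 = -4 + 1 = -3$)
$Z{\left(X \right)} = -3$
$\frac{Z{\left(\left(5 - 5\right) I{\left(-2,-2 \right)} \right)}}{-91118} = - \frac{3}{-91118} = \left(-3\right) \left(- \frac{1}{91118}\right) = \frac{3}{91118}$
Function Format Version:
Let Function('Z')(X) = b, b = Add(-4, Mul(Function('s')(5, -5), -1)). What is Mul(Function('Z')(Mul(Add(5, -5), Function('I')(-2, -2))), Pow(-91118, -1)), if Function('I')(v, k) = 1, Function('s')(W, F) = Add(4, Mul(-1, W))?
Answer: Rational(3, 91118) ≈ 3.2924e-5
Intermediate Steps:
b = -3 (b = Add(-4, Mul(Add(4, Mul(-1, 5)), -1)) = Add(-4, Mul(Add(4, -5), -1)) = Add(-4, Mul(-1, -1)) = Add(-4, 1) = -3)
Function('Z')(X) = -3
Mul(Function('Z')(Mul(Add(5, -5), Function('I')(-2, -2))), Pow(-91118, -1)) = Mul(-3, Pow(-91118, -1)) = Mul(-3, Rational(-1, 91118)) = Rational(3, 91118)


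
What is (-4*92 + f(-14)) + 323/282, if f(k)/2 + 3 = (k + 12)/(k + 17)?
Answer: -105521/282 ≈ -374.19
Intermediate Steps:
f(k) = -6 + 2*(12 + k)/(17 + k) (f(k) = -6 + 2*((k + 12)/(k + 17)) = -6 + 2*((12 + k)/(17 + k)) = -6 + 2*(12 + k)/(17 + k))
(-4*92 + f(-14)) + 323/282 = (-4*92 + 2*(-39 - 2*(-14))/(17 - 14)) + 323/282 = (-368 + 2*(-39 + 28)/3) + 323*(1/282) = (-368 + 2*(1/3)*(-11)) + 323/282 = (-368 - 22/3) + 323/282 = -1126/3 + 323/282 = -105521/282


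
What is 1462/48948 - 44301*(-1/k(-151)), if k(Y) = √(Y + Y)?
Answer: 731/24474 - 44301*I*√302/302 ≈ 0.029868 - 2549.2*I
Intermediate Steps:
k(Y) = √2*√Y (k(Y) = √(2*Y) = √2*√Y)
1462/48948 - 44301*(-1/k(-151)) = 1462/48948 - 44301*I*√302/302 = 1462*(1/48948) - 44301*I*√302/302 = 731/24474 - 44301*I*√302/302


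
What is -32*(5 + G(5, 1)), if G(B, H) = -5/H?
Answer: 0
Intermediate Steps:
-32*(5 + G(5, 1)) = -32*(5 - 5/1) = -32*(5 - 5*1) = -32*(5 - 5) = -32*0 = 0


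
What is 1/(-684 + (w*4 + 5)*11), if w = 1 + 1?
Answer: -1/541 ≈ -0.0018484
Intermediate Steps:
w = 2
1/(-684 + (w*4 + 5)*11) = 1/(-684 + (2*4 + 5)*11) = 1/(-684 + (8 + 5)*11) = 1/(-684 + 13*11) = 1/(-684 + 143) = 1/(-541) = -1/541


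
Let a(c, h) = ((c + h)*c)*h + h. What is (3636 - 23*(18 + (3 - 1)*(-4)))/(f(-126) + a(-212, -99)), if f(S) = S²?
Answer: -3406/6511491 ≈ -0.00052308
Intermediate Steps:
a(c, h) = h + c*h*(c + h) (a(c, h) = (c*(c + h))*h + h = c*h*(c + h) + h = h + c*h*(c + h))
(3636 - 23*(18 + (3 - 1)*(-4)))/(f(-126) + a(-212, -99)) = (3636 - 23*(18 + (3 - 1)*(-4)))/((-126)² - 99*(1 + (-212)² - 212*(-99))) = (3636 - 23*(18 + 2*(-4)))/(15876 - 99*(1 + 44944 + 20988)) = (3636 - 23*(18 - 8))/(15876 - 99*65933) = (3636 - 23*10)/(15876 - 6527367) = (3636 - 230)/(-6511491) = 3406*(-1/6511491) = -3406/6511491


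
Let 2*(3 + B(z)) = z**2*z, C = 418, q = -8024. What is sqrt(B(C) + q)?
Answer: sqrt(36509289) ≈ 6042.3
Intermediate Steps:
B(z) = -3 + z**3/2 (B(z) = -3 + (z**2*z)/2 = -3 + z**3/2)
sqrt(B(C) + q) = sqrt((-3 + (1/2)*418**3) - 8024) = sqrt((-3 + (1/2)*73034632) - 8024) = sqrt((-3 + 36517316) - 8024) = sqrt(36517313 - 8024) = sqrt(36509289)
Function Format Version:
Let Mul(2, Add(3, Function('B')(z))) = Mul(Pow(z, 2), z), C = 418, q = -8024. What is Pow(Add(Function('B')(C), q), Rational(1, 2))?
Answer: Pow(36509289, Rational(1, 2)) ≈ 6042.3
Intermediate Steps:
Function('B')(z) = Add(-3, Mul(Rational(1, 2), Pow(z, 3))) (Function('B')(z) = Add(-3, Mul(Rational(1, 2), Mul(Pow(z, 2), z))) = Add(-3, Mul(Rational(1, 2), Pow(z, 3))))
Pow(Add(Function('B')(C), q), Rational(1, 2)) = Pow(Add(Add(-3, Mul(Rational(1, 2), Pow(418, 3))), -8024), Rational(1, 2)) = Pow(Add(Add(-3, Mul(Rational(1, 2), 73034632)), -8024), Rational(1, 2)) = Pow(Add(Add(-3, 36517316), -8024), Rational(1, 2)) = Pow(Add(36517313, -8024), Rational(1, 2)) = Pow(36509289, Rational(1, 2))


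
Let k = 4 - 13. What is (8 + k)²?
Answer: 1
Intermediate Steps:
k = -9
(8 + k)² = (8 - 9)² = (-1)² = 1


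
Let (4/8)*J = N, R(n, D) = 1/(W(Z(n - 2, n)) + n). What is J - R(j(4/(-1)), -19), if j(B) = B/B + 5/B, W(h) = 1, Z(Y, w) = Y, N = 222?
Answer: 1328/3 ≈ 442.67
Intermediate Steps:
j(B) = 1 + 5/B
R(n, D) = 1/(1 + n)
J = 444 (J = 2*222 = 444)
J - R(j(4/(-1)), -19) = 444 - 1/(1 + (5 + 4/(-1))/((4/(-1)))) = 444 - 1/(1 + (5 + 4*(-1))/((4*(-1)))) = 444 - 1/(1 + (5 - 4)/(-4)) = 444 - 1/(1 - ¼*1) = 444 - 1/(1 - ¼) = 444 - 1/¾ = 444 - 1*4/3 = 444 - 4/3 = 1328/3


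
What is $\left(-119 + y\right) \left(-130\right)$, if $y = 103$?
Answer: $2080$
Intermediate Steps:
$\left(-119 + y\right) \left(-130\right) = \left(-119 + 103\right) \left(-130\right) = \left(-16\right) \left(-130\right) = 2080$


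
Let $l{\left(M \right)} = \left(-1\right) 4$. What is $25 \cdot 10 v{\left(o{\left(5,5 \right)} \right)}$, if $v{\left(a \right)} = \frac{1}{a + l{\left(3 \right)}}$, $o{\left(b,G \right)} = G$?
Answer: $250$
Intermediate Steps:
$l{\left(M \right)} = -4$
$v{\left(a \right)} = \frac{1}{-4 + a}$ ($v{\left(a \right)} = \frac{1}{a - 4} = \frac{1}{-4 + a}$)
$25 \cdot 10 v{\left(o{\left(5,5 \right)} \right)} = \frac{25 \cdot 10}{-4 + 5} = \frac{250}{1} = 250 \cdot 1 = 250$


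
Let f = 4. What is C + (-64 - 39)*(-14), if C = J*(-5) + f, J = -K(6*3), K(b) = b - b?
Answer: 1446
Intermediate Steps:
K(b) = 0
J = 0 (J = -1*0 = 0)
C = 4 (C = 0*(-5) + 4 = 0 + 4 = 4)
C + (-64 - 39)*(-14) = 4 + (-64 - 39)*(-14) = 4 - 103*(-14) = 4 + 1442 = 1446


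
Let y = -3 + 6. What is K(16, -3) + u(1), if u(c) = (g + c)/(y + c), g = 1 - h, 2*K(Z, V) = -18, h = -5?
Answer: -29/4 ≈ -7.2500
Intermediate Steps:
y = 3
K(Z, V) = -9 (K(Z, V) = (1/2)*(-18) = -9)
g = 6 (g = 1 - 1*(-5) = 1 + 5 = 6)
u(c) = (6 + c)/(3 + c)
K(16, -3) + u(1) = -9 + (6 + 1)/(3 + 1) = -9 + 7/4 = -29/4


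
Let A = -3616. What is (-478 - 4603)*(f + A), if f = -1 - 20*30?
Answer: 21426577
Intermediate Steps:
f = -601 (f = -1 - 600 = -601)
(-478 - 4603)*(f + A) = (-478 - 4603)*(-601 - 3616) = -5081*(-4217) = 21426577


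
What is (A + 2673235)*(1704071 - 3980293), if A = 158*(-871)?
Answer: -5771627198974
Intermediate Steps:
A = -137618
(A + 2673235)*(1704071 - 3980293) = (-137618 + 2673235)*(1704071 - 3980293) = 2535617*(-2276222) = -5771627198974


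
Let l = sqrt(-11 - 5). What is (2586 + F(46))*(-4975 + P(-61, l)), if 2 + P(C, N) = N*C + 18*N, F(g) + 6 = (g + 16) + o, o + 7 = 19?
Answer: -13208958 - 456488*I ≈ -1.3209e+7 - 4.5649e+5*I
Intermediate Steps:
l = 4*I (l = sqrt(-16) = 4*I ≈ 4.0*I)
o = 12 (o = -7 + 19 = 12)
F(g) = 22 + g (F(g) = -6 + ((g + 16) + 12) = -6 + ((16 + g) + 12) = -6 + (28 + g) = 22 + g)
P(C, N) = -2 + 18*N + C*N (P(C, N) = -2 + (N*C + 18*N) = -2 + (C*N + 18*N) = -2 + (18*N + C*N) = -2 + 18*N + C*N)
(2586 + F(46))*(-4975 + P(-61, l)) = (2586 + (22 + 46))*(-4975 + (-2 + 18*(4*I) - 244*I)) = (2586 + 68)*(-4975 + (-2 + 72*I - 244*I)) = 2654*(-4975 + (-2 - 172*I)) = 2654*(-4977 - 172*I) = -13208958 - 456488*I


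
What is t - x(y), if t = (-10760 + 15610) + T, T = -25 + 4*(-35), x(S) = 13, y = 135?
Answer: 4672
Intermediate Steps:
T = -165 (T = -25 - 140 = -165)
t = 4685 (t = (-10760 + 15610) - 165 = 4850 - 165 = 4685)
t - x(y) = 4685 - 1*13 = 4685 - 13 = 4672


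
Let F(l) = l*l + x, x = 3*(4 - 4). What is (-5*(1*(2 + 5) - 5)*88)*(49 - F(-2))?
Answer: -39600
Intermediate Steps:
x = 0 (x = 3*0 = 0)
F(l) = l² (F(l) = l*l + 0 = l² + 0 = l²)
(-5*(1*(2 + 5) - 5)*88)*(49 - F(-2)) = (-5*(1*(2 + 5) - 5)*88)*(49 - 1*(-2)²) = (-5*(1*7 - 5)*88)*(49 - 1*4) = (-5*(7 - 5)*88)*(49 - 4) = (-5*2*88)*45 = -10*88*45 = -880*45 = -39600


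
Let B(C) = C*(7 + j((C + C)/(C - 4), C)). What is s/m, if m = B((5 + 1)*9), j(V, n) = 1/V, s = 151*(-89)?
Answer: -13439/403 ≈ -33.347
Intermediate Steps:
s = -13439
B(C) = C*(7 + (-4 + C)/(2*C)) (B(C) = C*(7 + 1/((C + C)/(C - 4))) = C*(7 + 1/((2*C)/(-4 + C))) = C*(7 + 1/(2*C/(-4 + C))) = C*(7 + (-4 + C)/(2*C)))
m = 403 (m = -2 + 15*((5 + 1)*9)/2 = -2 + 15*(6*9)/2 = -2 + (15/2)*54 = -2 + 405 = 403)
s/m = -13439/403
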